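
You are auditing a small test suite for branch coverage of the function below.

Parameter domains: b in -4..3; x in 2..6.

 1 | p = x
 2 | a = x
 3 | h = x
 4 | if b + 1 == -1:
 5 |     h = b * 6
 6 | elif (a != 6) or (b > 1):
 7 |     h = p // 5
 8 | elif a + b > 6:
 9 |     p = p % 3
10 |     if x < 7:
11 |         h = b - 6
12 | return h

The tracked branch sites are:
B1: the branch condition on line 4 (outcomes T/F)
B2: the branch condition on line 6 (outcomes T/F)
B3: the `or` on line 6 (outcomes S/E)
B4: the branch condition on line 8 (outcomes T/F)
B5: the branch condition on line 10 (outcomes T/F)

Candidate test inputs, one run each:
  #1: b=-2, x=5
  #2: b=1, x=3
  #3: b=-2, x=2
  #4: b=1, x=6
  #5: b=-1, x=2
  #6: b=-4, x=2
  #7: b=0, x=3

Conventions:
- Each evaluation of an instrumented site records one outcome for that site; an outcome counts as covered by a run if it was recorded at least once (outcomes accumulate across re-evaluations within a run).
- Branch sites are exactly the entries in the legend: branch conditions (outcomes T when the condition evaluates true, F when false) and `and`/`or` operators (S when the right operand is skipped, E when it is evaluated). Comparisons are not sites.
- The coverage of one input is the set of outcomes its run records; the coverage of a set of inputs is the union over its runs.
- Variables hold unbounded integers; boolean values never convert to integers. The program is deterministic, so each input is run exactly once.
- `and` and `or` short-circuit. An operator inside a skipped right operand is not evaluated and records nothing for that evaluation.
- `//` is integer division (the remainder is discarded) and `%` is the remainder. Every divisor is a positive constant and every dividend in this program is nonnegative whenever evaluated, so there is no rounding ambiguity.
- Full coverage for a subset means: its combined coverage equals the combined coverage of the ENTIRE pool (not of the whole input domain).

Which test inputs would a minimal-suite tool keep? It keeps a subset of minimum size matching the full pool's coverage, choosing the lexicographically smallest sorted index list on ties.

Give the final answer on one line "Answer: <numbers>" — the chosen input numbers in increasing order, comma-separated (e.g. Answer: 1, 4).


input #1, b=-2, x=5: events B1->T; outcomes B1=T
input #2, b=1, x=3: events B1->F, B3->S, B2->T; outcomes B1=F, B2=T, B3=S
input #3, b=-2, x=2: events B1->T; outcomes B1=T
input #4, b=1, x=6: events B1->F, B3->E, B2->F, B4->T, B5->T; outcomes B1=F, B2=F, B3=E, B4=T, B5=T
input #5, b=-1, x=2: events B1->F, B3->S, B2->T; outcomes B1=F, B2=T, B3=S
input #6, b=-4, x=2: events B1->F, B3->S, B2->T; outcomes B1=F, B2=T, B3=S
input #7, b=0, x=3: events B1->F, B3->S, B2->T; outcomes B1=F, B2=T, B3=S
the full pool covers 8 outcomes: B1=T, B1=F, B2=T, B2=F, B3=S, B3=E, B4=T, B5=T
checked all size-1 subsets: none covers 8 outcomes (max 5/8)
checked all size-2 subsets: none covers 8 outcomes (max 7/8)
size 3: inputs {1, 2, 4} cover all 8 outcomes, and no lexicographically smaller subset of this size does
Answer: 1, 2, 4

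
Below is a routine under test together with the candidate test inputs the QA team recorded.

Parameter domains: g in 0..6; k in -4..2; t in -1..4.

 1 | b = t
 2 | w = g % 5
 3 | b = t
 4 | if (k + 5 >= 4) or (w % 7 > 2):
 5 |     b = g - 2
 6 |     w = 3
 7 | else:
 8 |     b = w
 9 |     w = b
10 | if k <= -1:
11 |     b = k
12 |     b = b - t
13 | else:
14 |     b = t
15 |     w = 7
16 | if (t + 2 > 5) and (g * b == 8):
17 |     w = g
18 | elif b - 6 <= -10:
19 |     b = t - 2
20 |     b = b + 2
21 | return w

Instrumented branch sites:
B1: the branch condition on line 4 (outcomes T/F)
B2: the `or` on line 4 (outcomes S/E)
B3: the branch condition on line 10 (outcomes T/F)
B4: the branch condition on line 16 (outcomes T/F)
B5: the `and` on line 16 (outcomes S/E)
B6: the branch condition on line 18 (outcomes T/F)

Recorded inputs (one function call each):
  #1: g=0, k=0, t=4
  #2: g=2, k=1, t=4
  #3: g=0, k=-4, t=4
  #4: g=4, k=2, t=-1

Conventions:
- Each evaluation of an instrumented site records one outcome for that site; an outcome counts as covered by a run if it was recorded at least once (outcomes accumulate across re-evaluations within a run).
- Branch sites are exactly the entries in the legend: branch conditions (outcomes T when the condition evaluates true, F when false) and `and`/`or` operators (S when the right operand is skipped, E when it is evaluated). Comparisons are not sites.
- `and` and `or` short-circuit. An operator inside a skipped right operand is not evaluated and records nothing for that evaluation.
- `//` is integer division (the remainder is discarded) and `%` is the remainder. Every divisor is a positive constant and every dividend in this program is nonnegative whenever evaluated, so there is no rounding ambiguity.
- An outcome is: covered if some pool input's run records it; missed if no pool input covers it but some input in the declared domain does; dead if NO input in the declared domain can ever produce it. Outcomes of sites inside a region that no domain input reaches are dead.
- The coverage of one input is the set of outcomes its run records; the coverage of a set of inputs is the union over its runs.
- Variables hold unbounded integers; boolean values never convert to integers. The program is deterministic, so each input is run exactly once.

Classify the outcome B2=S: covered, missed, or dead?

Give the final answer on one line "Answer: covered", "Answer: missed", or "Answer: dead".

B2=S is recorded by pool input(s) 1, 2, 4 -> covered

Answer: covered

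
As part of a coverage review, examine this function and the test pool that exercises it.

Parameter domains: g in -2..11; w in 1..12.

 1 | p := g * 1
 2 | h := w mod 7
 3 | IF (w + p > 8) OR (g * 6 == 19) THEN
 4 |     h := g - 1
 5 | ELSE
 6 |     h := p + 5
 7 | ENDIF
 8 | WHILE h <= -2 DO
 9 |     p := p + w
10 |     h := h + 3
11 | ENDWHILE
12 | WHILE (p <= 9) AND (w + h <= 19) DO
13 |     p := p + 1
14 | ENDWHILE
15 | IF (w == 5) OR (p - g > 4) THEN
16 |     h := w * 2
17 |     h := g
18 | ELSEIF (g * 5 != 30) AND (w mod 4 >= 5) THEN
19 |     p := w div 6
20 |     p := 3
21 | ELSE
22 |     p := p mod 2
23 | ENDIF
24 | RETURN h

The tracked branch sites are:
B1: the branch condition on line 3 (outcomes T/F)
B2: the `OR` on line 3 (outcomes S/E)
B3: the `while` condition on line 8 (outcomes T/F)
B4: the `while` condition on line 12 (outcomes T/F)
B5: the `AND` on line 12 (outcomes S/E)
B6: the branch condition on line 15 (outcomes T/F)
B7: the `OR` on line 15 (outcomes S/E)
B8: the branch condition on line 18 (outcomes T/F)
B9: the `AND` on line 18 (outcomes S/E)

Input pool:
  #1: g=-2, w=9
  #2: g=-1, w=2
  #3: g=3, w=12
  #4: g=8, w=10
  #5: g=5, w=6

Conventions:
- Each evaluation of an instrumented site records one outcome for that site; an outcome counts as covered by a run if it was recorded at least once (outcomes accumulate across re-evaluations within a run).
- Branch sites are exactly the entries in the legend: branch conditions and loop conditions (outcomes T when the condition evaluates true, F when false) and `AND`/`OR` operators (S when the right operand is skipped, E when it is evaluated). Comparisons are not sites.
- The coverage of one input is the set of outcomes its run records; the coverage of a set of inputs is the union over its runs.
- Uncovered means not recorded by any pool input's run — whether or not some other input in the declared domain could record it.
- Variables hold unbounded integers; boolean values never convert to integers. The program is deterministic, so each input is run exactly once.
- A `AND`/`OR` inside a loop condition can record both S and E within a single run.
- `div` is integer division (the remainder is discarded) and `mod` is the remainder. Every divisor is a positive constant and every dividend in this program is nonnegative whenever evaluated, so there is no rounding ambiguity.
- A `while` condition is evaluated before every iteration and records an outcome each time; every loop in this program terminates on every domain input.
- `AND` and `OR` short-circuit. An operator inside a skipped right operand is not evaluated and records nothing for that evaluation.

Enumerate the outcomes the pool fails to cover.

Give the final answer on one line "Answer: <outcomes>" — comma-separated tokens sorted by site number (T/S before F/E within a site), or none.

input #1, g=-2, w=9: events B2->E, B1->F, B3->F, B5->E, B4->T, B5->E, B4->T, B5->E, B4->T, B5->E, B4->T, B5->E, B4->T, B5->E, ...; outcomes B1=F, B2=E, B3=F, B4=T, B4=F, B5=S, B5=E, B6=T, B7=E
input #2, g=-1, w=2: events B2->E, B1->F, B3->F, B5->E, B4->T, B5->E, B4->T, B5->E, B4->T, B5->E, B4->T, B5->E, B4->T, B5->E, ...; outcomes B1=F, B2=E, B3=F, B4=T, B4=F, B5=S, B5=E, B6=T, B7=E
input #3, g=3, w=12: events B2->S, B1->T, B3->F, B5->E, B4->T, B5->E, B4->T, B5->E, B4->T, B5->E, B4->T, B5->E, B4->T, B5->E, ...; outcomes B1=T, B2=S, B3=F, B4=T, B4=F, B5=S, B5=E, B6=T, B7=E
input #4, g=8, w=10: events B2->S, B1->T, B3->F, B5->E, B4->T, B5->E, B4->T, B5->S, B4->F, B7->E, B6->F, B9->E, B8->F; outcomes B1=T, B2=S, B3=F, B4=T, B4=F, B5=S, B5=E, B6=F, B7=E, B8=F, B9=E
input #5, g=5, w=6: events B2->S, B1->T, B3->F, B5->E, B4->T, B5->E, B4->T, B5->E, B4->T, B5->E, B4->T, B5->E, B4->T, B5->S, ...; outcomes B1=T, B2=S, B3=F, B4=T, B4=F, B5=S, B5=E, B6=T, B7=E
union over the pool: B1=T, B1=F, B2=S, B2=E, B3=F, B4=T, B4=F, B5=S, B5=E, B6=T, B6=F, B7=E, B8=F, B9=E
uncovered (4 of 18): B3=T, B7=S, B8=T, B9=S

Answer: B3=T, B7=S, B8=T, B9=S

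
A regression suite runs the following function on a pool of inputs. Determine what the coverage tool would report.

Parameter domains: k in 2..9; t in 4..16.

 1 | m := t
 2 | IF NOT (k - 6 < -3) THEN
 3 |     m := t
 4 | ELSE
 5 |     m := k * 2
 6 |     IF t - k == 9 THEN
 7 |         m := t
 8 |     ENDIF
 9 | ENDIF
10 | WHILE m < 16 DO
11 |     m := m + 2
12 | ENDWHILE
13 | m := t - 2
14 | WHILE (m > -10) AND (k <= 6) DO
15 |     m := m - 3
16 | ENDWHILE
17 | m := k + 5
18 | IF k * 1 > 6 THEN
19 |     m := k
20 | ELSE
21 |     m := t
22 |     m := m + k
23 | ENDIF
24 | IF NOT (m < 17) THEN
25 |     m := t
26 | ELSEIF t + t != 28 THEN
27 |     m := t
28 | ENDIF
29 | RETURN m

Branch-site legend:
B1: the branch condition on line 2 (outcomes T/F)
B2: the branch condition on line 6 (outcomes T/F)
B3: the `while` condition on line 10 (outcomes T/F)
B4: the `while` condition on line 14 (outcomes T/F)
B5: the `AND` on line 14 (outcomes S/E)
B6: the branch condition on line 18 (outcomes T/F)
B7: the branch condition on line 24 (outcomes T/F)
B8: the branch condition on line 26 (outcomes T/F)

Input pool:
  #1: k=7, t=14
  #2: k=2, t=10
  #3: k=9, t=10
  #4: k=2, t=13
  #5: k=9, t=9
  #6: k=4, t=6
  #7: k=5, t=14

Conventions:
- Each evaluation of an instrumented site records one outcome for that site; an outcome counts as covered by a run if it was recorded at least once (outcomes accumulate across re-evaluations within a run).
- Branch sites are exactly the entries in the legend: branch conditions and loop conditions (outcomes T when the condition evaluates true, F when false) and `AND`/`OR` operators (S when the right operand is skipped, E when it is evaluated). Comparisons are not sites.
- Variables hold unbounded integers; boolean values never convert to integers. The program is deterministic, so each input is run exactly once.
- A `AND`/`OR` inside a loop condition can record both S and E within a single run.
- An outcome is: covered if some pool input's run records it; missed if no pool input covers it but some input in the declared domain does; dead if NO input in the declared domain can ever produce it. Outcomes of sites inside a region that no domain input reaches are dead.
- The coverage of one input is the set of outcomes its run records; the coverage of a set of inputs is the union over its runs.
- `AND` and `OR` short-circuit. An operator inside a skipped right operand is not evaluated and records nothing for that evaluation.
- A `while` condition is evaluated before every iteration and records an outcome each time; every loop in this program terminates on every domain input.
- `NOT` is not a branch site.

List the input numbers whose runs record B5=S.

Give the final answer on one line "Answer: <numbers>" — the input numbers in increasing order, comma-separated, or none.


input #1 (k=7, t=14): does not record B5=S
input #2 (k=2, t=10): records B5=S
input #3 (k=9, t=10): does not record B5=S
input #4 (k=2, t=13): records B5=S
input #5 (k=9, t=9): does not record B5=S
input #6 (k=4, t=6): records B5=S
input #7 (k=5, t=14): records B5=S
Answer: 2, 4, 6, 7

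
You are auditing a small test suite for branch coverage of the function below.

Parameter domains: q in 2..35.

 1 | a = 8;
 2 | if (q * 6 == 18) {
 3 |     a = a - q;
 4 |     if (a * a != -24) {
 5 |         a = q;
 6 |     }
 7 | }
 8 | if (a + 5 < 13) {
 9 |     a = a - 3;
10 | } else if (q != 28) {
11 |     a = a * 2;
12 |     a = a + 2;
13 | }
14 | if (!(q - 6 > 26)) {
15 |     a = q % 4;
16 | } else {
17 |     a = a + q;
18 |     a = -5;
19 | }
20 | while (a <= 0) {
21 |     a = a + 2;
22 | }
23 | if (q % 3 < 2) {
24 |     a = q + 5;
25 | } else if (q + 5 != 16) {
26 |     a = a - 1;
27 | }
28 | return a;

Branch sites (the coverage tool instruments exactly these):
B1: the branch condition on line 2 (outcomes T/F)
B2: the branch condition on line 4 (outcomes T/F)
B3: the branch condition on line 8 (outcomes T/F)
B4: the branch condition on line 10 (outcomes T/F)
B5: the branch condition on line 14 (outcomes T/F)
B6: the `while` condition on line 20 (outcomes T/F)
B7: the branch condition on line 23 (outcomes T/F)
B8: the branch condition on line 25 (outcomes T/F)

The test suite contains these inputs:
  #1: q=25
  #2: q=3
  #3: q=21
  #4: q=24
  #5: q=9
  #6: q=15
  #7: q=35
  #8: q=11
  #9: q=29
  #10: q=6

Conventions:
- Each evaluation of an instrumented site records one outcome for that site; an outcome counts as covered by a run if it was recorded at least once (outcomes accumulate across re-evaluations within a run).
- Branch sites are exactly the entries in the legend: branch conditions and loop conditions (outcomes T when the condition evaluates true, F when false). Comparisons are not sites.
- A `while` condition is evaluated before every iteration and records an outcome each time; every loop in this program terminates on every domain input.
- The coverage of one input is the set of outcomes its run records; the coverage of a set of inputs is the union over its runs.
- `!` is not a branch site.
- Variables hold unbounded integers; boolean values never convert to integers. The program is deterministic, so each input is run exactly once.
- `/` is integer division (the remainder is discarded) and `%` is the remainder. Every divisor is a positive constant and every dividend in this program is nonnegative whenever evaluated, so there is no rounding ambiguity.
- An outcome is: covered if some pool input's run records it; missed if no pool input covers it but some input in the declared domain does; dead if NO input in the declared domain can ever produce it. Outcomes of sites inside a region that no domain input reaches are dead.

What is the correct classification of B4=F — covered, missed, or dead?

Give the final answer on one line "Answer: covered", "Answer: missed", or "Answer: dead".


no pool input records B4=F
but domain input (q=28) does record it -> reachable, so missed
Answer: missed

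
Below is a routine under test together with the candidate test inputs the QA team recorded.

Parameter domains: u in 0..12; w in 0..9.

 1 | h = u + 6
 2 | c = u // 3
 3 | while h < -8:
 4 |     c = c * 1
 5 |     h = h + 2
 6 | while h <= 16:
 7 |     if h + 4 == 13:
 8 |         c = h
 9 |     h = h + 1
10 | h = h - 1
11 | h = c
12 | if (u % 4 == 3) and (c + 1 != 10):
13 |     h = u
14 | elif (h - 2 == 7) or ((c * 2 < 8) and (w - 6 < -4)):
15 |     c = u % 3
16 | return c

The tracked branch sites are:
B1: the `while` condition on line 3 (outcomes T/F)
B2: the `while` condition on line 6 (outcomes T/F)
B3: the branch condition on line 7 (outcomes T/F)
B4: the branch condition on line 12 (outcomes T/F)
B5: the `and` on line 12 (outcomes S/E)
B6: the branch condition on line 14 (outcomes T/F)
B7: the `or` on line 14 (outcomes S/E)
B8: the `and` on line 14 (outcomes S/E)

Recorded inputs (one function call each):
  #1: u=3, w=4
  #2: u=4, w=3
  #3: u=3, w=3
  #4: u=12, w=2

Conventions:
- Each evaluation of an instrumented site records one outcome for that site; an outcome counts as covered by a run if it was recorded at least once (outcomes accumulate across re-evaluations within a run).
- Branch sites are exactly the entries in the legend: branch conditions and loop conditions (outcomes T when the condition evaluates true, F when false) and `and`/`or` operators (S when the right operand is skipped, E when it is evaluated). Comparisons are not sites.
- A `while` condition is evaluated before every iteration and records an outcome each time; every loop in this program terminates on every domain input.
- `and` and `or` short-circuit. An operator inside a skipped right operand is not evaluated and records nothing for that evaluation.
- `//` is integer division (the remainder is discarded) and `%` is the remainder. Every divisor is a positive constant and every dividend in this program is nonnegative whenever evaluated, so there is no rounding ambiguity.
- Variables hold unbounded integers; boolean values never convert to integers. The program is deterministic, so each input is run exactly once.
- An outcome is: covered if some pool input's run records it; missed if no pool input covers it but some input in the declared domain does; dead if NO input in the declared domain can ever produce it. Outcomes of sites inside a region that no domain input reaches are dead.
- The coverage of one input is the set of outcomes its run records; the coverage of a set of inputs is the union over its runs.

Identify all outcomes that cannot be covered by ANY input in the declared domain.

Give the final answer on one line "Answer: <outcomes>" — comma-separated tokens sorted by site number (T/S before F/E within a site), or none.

sweeping the full domain (130 inputs) for each outcome:
  B1=T: zero occurrences over every domain input -> dead
  reachable outcomes have witnesses, e.g. B1=F (e.g. u=0, w=0), B2=T (e.g. u=0, w=0), B2=F (e.g. u=0, w=0), B3=T (e.g. u=0, w=0)

Answer: B1=T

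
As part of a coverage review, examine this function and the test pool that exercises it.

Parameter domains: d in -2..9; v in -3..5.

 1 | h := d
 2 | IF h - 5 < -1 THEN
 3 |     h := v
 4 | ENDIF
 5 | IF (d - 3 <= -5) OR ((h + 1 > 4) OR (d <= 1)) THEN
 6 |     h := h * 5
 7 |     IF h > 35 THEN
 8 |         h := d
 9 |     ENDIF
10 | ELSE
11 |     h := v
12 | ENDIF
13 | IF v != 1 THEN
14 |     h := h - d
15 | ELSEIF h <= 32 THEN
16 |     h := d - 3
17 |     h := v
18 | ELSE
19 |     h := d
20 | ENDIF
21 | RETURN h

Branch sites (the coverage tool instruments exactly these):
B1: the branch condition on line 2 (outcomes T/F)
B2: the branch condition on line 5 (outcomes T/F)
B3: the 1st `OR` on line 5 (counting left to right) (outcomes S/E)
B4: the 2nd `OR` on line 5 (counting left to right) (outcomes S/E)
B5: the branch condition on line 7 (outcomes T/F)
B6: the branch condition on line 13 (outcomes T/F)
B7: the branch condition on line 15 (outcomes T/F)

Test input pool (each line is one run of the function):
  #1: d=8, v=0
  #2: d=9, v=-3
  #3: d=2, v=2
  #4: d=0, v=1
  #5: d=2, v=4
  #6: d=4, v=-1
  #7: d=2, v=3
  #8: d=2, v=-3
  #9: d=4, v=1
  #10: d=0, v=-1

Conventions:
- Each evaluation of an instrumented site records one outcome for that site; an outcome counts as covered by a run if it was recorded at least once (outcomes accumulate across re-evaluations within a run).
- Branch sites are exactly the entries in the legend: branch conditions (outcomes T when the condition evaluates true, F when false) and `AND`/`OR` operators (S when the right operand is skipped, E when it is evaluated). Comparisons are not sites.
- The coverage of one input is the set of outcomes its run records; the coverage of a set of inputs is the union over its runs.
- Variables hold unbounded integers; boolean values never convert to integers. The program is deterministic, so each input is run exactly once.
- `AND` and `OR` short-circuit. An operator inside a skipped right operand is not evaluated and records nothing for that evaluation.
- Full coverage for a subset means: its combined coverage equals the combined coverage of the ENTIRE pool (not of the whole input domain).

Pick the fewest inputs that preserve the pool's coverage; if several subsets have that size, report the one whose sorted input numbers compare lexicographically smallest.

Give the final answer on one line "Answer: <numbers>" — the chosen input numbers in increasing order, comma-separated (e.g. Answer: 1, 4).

input #1, d=8, v=0: events B1->F, B3->E, B4->S, B2->T, B5->T, B6->T; outcomes B1=F, B2=T, B3=E, B4=S, B5=T, B6=T
input #2, d=9, v=-3: events B1->F, B3->E, B4->S, B2->T, B5->T, B6->T; outcomes B1=F, B2=T, B3=E, B4=S, B5=T, B6=T
input #3, d=2, v=2: events B1->T, B3->E, B4->E, B2->F, B6->T; outcomes B1=T, B2=F, B3=E, B4=E, B6=T
input #4, d=0, v=1: events B1->T, B3->E, B4->E, B2->T, B5->F, B6->F, B7->T; outcomes B1=T, B2=T, B3=E, B4=E, B5=F, B6=F, B7=T
input #5, d=2, v=4: events B1->T, B3->E, B4->S, B2->T, B5->F, B6->T; outcomes B1=T, B2=T, B3=E, B4=S, B5=F, B6=T
input #6, d=4, v=-1: events B1->F, B3->E, B4->S, B2->T, B5->F, B6->T; outcomes B1=F, B2=T, B3=E, B4=S, B5=F, B6=T
input #7, d=2, v=3: events B1->T, B3->E, B4->E, B2->F, B6->T; outcomes B1=T, B2=F, B3=E, B4=E, B6=T
input #8, d=2, v=-3: events B1->T, B3->E, B4->E, B2->F, B6->T; outcomes B1=T, B2=F, B3=E, B4=E, B6=T
input #9, d=4, v=1: events B1->F, B3->E, B4->S, B2->T, B5->F, B6->F, B7->T; outcomes B1=F, B2=T, B3=E, B4=S, B5=F, B6=F, B7=T
input #10, d=0, v=-1: events B1->T, B3->E, B4->E, B2->T, B5->F, B6->T; outcomes B1=T, B2=T, B3=E, B4=E, B5=F, B6=T
the full pool covers 12 outcomes: B1=T, B1=F, B2=T, B2=F, B3=E, B4=S, B4=E, B5=T, B5=F, B6=T, B6=F, B7=T
every size-1 subset falls short of the 12 outcomes (best: 7/12)
every size-2 subset falls short of the 12 outcomes (best: 11/12)
the canonical winner is {1, 3, 4}: size 3, full 12-outcome coverage, earliest index list among size-3 covers

Answer: 1, 3, 4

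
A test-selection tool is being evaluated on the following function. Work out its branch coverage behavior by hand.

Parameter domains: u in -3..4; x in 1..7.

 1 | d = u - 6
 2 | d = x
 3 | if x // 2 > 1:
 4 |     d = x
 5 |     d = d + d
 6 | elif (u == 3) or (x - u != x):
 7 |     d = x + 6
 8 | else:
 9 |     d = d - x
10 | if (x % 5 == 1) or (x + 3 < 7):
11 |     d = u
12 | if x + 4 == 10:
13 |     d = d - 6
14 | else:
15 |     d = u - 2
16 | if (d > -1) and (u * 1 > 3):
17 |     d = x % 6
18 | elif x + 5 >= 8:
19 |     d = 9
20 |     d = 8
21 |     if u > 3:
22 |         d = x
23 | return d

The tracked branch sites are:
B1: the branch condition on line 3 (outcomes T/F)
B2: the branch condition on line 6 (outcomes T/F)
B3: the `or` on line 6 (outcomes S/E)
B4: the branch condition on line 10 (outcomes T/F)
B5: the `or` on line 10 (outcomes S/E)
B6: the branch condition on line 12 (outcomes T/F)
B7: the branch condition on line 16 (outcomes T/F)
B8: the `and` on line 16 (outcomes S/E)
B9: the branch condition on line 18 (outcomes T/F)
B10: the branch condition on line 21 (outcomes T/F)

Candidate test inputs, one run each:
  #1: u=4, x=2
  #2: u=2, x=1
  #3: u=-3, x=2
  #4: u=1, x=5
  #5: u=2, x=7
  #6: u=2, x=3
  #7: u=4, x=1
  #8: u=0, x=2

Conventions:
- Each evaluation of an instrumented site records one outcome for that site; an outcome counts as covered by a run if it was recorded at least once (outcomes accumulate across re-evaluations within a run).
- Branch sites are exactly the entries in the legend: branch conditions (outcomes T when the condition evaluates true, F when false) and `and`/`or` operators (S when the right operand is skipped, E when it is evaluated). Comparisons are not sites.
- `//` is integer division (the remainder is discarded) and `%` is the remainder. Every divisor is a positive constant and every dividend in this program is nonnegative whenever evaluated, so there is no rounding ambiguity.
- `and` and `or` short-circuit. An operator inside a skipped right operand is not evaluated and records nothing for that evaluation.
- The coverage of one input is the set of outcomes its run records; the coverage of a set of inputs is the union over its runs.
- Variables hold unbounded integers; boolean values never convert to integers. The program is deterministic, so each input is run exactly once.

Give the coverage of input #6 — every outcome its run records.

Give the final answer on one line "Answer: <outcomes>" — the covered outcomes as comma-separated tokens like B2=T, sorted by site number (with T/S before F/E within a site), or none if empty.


Event log for input #6 (u=2, x=3):
  B1->F, B3->E, B2->T, B5->E, B4->T, B6->F, B8->E, B7->F, B9->T, B10->F
distinct outcomes covered: B1=F, B2=T, B3=E, B4=T, B5=E, B6=F, B7=F, B8=E, B9=T, B10=F
Answer: B1=F, B2=T, B3=E, B4=T, B5=E, B6=F, B7=F, B8=E, B9=T, B10=F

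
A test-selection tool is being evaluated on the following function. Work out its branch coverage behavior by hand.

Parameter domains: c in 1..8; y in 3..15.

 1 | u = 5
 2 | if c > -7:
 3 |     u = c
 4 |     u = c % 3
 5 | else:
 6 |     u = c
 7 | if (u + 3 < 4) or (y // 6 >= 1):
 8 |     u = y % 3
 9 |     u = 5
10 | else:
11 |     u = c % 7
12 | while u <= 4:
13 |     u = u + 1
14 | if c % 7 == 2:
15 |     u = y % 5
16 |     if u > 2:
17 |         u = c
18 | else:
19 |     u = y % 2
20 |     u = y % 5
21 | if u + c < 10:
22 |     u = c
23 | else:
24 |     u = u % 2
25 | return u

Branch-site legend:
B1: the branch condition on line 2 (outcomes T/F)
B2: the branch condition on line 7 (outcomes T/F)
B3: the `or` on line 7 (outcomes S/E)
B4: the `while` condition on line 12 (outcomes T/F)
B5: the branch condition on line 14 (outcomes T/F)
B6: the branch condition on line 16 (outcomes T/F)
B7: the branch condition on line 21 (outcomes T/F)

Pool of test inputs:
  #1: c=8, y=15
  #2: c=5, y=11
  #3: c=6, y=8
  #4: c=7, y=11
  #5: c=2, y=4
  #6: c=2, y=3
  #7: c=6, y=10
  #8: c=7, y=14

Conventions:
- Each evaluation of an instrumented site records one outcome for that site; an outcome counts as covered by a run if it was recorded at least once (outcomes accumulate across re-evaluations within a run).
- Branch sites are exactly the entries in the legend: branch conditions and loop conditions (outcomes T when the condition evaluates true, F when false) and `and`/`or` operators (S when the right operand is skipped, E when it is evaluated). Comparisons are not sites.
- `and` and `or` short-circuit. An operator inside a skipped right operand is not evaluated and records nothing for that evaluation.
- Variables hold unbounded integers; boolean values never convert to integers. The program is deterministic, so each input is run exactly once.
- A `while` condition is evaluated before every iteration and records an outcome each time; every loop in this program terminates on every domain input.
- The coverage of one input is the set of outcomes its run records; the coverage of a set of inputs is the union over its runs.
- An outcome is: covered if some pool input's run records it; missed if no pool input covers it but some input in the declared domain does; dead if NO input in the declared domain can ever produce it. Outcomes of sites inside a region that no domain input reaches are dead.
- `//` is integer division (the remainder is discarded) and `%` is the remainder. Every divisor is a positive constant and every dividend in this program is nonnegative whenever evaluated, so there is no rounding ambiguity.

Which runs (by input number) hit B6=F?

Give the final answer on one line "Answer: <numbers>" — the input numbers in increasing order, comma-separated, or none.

input #1 (c=8, y=15): misses B6=F
input #2 (c=5, y=11): misses B6=F
input #3 (c=6, y=8): misses B6=F
input #4 (c=7, y=11): misses B6=F
input #5 (c=2, y=4): misses B6=F
input #6 (c=2, y=3): misses B6=F
input #7 (c=6, y=10): misses B6=F
input #8 (c=7, y=14): misses B6=F

Answer: none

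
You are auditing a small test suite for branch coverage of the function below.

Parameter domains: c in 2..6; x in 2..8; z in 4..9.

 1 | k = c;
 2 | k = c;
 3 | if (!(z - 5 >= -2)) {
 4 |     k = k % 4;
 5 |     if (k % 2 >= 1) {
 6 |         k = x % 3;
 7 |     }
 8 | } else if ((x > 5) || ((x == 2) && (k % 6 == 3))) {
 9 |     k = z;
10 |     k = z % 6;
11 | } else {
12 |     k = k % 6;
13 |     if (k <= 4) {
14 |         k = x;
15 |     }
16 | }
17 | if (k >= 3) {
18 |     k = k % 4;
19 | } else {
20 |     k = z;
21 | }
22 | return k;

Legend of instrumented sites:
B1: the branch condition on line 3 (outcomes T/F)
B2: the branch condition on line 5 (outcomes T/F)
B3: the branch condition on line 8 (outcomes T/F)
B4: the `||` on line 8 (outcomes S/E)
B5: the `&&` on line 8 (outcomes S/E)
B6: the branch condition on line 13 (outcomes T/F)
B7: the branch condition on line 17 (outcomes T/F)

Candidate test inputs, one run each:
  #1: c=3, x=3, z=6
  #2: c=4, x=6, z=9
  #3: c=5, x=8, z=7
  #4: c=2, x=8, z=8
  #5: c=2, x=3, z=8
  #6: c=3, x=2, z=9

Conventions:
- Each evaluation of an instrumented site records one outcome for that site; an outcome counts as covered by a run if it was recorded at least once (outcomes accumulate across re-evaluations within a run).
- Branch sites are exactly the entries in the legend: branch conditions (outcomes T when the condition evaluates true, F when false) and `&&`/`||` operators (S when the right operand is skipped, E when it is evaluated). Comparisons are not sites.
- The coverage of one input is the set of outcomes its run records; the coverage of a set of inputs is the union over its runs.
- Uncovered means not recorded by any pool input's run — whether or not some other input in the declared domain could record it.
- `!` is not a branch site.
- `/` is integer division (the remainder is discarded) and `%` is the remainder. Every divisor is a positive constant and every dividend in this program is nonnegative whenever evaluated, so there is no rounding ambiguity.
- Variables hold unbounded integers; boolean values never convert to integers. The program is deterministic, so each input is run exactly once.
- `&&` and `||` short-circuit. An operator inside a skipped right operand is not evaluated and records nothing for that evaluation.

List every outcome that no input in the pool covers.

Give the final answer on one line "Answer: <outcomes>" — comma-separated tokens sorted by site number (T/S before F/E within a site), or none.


input #1 (c=3, x=3, z=6): events B1->F, B4->E, B5->S, B3->F, B6->T, B7->T; covers B1=F, B3=F, B4=E, B5=S, B6=T, B7=T
input #2 (c=4, x=6, z=9): events B1->F, B4->S, B3->T, B7->T; covers B1=F, B3=T, B4=S, B7=T
input #3 (c=5, x=8, z=7): events B1->F, B4->S, B3->T, B7->F; covers B1=F, B3=T, B4=S, B7=F
input #4 (c=2, x=8, z=8): events B1->F, B4->S, B3->T, B7->F; covers B1=F, B3=T, B4=S, B7=F
input #5 (c=2, x=3, z=8): events B1->F, B4->E, B5->S, B3->F, B6->T, B7->T; covers B1=F, B3=F, B4=E, B5=S, B6=T, B7=T
input #6 (c=3, x=2, z=9): events B1->F, B4->E, B5->E, B3->T, B7->T; covers B1=F, B3=T, B4=E, B5=E, B7=T
union over the pool: B1=F, B3=T, B3=F, B4=S, B4=E, B5=S, B5=E, B6=T, B7=T, B7=F
uncovered (4 of 14): B1=T, B2=T, B2=F, B6=F
Answer: B1=T, B2=T, B2=F, B6=F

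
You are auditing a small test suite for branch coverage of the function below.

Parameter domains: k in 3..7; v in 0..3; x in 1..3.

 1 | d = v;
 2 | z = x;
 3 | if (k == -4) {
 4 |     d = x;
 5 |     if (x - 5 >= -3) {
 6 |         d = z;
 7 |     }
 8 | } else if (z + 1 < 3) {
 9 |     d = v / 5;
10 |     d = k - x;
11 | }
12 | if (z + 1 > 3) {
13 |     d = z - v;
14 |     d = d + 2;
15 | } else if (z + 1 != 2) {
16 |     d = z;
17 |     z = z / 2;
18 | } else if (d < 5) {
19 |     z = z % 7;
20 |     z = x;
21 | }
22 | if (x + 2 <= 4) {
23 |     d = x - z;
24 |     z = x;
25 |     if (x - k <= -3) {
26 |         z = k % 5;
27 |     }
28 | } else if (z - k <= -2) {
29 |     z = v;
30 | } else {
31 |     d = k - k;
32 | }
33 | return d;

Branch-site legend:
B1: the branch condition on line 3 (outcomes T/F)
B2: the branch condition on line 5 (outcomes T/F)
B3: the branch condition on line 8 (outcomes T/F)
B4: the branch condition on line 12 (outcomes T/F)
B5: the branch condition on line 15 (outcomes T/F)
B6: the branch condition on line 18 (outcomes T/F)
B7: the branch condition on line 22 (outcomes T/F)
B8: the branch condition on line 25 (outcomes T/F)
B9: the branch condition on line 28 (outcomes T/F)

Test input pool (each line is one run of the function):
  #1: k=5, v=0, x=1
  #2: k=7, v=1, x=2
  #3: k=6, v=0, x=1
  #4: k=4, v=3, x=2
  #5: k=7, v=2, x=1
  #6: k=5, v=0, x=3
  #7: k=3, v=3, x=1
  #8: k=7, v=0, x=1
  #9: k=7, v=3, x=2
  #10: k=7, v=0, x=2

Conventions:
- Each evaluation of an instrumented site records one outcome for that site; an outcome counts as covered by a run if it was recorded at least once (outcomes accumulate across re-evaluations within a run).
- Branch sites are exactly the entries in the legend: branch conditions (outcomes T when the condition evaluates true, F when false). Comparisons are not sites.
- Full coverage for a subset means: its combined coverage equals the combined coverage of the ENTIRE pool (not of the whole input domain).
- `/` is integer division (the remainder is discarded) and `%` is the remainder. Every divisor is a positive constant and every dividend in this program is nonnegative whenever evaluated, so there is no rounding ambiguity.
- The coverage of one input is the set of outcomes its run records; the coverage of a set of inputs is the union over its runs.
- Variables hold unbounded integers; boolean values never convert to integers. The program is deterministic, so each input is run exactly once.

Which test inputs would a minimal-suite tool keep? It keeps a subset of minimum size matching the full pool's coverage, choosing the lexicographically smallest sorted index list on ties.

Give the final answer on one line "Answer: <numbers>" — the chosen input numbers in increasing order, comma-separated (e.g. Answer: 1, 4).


input #1 (k=5, v=0, x=1): covers B1=F, B3=T, B4=F, B5=F, B6=T, B7=T, B8=T
input #2 (k=7, v=1, x=2): covers B1=F, B3=F, B4=F, B5=T, B7=T, B8=T
input #3 (k=6, v=0, x=1): covers B1=F, B3=T, B4=F, B5=F, B6=F, B7=T, B8=T
input #4 (k=4, v=3, x=2): covers B1=F, B3=F, B4=F, B5=T, B7=T, B8=F
input #5 (k=7, v=2, x=1): covers B1=F, B3=T, B4=F, B5=F, B6=F, B7=T, B8=T
input #6 (k=5, v=0, x=3): covers B1=F, B3=F, B4=T, B7=F, B9=T
input #7 (k=3, v=3, x=1): covers B1=F, B3=T, B4=F, B5=F, B6=T, B7=T, B8=F
input #8 (k=7, v=0, x=1): covers B1=F, B3=T, B4=F, B5=F, B6=F, B7=T, B8=T
input #9 (k=7, v=3, x=2): covers B1=F, B3=F, B4=F, B5=T, B7=T, B8=T
input #10 (k=7, v=0, x=2): covers B1=F, B3=F, B4=F, B5=T, B7=T, B8=T
pool-wide coverage (14 outcomes): B1=F, B3=T, B3=F, B4=T, B4=F, B5=T, B5=F, B6=T, B6=F, B7=T, B7=F, B8=T, B8=F, B9=T
no size-1 subset reaches all 14 outcomes (best union: 7/14)
no size-2 subset reaches all 14 outcomes (best union: 11/14)
no size-3 subset reaches all 14 outcomes (best union: 13/14)
size 4: inputs {1, 3, 4, 6} cover all 14 outcomes, and no lexicographically smaller subset of this size does
Answer: 1, 3, 4, 6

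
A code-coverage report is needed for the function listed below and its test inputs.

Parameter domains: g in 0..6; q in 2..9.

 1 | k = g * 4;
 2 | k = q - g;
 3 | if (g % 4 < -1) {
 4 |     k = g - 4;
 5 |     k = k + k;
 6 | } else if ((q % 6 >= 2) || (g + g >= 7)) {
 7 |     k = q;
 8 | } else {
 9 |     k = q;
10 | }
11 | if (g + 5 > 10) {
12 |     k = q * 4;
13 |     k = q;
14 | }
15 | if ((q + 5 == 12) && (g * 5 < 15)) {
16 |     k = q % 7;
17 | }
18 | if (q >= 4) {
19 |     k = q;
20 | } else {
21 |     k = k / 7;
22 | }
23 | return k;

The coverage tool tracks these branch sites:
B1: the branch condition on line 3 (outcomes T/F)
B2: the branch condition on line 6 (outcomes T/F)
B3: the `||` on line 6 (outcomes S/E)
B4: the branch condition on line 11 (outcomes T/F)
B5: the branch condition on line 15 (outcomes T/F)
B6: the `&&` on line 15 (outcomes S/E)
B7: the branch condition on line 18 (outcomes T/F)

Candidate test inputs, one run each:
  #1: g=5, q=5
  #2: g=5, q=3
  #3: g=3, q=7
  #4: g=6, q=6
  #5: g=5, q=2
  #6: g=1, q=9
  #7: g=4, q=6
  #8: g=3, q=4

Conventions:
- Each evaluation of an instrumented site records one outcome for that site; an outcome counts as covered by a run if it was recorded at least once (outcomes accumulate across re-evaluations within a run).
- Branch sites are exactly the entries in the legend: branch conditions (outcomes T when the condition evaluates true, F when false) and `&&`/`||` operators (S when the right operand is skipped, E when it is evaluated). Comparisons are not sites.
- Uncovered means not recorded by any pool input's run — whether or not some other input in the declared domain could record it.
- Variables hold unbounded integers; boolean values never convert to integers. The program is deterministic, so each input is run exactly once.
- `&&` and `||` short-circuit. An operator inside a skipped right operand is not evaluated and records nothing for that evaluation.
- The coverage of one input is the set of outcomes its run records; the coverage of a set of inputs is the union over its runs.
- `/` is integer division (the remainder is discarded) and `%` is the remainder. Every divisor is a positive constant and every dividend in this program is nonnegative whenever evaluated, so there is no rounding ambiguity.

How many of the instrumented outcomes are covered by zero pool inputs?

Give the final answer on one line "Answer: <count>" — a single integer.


run #1 (g=5, q=5) runs B1->F, B3->S, B2->T, B4->F, B6->S, B5->F, B7->T; records B1=F, B2=T, B3=S, B4=F, B5=F, B6=S, B7=T
run #2 (g=5, q=3) runs B1->F, B3->S, B2->T, B4->F, B6->S, B5->F, B7->F; records B1=F, B2=T, B3=S, B4=F, B5=F, B6=S, B7=F
run #3 (g=3, q=7) runs B1->F, B3->E, B2->F, B4->F, B6->E, B5->F, B7->T; records B1=F, B2=F, B3=E, B4=F, B5=F, B6=E, B7=T
run #4 (g=6, q=6) runs B1->F, B3->E, B2->T, B4->T, B6->S, B5->F, B7->T; records B1=F, B2=T, B3=E, B4=T, B5=F, B6=S, B7=T
run #5 (g=5, q=2) runs B1->F, B3->S, B2->T, B4->F, B6->S, B5->F, B7->F; records B1=F, B2=T, B3=S, B4=F, B5=F, B6=S, B7=F
run #6 (g=1, q=9) runs B1->F, B3->S, B2->T, B4->F, B6->S, B5->F, B7->T; records B1=F, B2=T, B3=S, B4=F, B5=F, B6=S, B7=T
run #7 (g=4, q=6) runs B1->F, B3->E, B2->T, B4->F, B6->S, B5->F, B7->T; records B1=F, B2=T, B3=E, B4=F, B5=F, B6=S, B7=T
run #8 (g=3, q=4) runs B1->F, B3->S, B2->T, B4->F, B6->S, B5->F, B7->T; records B1=F, B2=T, B3=S, B4=F, B5=F, B6=S, B7=T
union over the pool: B1=F, B2=T, B2=F, B3=S, B3=E, B4=T, B4=F, B5=F, B6=S, B6=E, B7=T, B7=F
uncovered (2 of 14): B1=T, B5=T
Answer: 2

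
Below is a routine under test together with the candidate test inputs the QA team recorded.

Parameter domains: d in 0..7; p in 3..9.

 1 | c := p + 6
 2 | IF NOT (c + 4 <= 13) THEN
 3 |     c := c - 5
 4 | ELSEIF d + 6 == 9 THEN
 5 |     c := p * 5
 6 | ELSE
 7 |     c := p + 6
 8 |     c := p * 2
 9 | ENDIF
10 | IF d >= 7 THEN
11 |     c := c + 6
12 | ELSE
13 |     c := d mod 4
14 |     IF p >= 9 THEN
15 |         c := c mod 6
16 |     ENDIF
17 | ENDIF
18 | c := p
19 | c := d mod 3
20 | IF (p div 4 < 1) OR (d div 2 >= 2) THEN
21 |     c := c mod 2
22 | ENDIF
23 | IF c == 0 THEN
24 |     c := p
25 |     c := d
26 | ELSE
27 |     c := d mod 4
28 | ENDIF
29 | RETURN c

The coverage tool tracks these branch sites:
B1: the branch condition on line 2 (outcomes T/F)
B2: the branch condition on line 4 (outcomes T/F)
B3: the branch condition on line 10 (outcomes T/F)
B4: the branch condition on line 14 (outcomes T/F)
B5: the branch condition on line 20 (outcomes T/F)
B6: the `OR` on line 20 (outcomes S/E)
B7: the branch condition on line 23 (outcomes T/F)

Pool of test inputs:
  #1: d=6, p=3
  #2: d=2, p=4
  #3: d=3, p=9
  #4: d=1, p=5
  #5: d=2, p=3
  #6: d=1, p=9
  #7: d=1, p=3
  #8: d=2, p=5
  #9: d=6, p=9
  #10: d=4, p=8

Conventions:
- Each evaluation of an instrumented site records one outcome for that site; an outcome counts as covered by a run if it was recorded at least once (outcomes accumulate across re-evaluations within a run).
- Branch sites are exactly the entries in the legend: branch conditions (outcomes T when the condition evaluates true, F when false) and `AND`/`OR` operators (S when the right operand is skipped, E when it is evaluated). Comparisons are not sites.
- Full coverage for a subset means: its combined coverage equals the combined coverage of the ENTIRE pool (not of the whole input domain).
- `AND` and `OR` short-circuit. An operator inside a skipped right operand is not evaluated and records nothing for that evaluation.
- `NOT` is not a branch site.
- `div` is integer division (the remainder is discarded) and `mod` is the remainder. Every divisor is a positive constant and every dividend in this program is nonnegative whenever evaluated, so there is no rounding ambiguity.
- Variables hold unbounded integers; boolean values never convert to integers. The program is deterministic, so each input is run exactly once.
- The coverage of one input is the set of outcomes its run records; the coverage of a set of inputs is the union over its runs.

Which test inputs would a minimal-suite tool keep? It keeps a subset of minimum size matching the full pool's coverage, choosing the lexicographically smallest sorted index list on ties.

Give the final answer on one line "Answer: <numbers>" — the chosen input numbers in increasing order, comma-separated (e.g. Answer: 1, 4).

test 1 (d=6, p=3) hits B1=F, B2=F, B3=F, B4=F, B5=T, B6=S, B7=T
test 2 (d=2, p=4) hits B1=T, B3=F, B4=F, B5=F, B6=E, B7=F
test 3 (d=3, p=9) hits B1=T, B3=F, B4=T, B5=F, B6=E, B7=T
test 4 (d=1, p=5) hits B1=T, B3=F, B4=F, B5=F, B6=E, B7=F
test 5 (d=2, p=3) hits B1=F, B2=F, B3=F, B4=F, B5=T, B6=S, B7=T
test 6 (d=1, p=9) hits B1=T, B3=F, B4=T, B5=F, B6=E, B7=F
test 7 (d=1, p=3) hits B1=F, B2=F, B3=F, B4=F, B5=T, B6=S, B7=F
test 8 (d=2, p=5) hits B1=T, B3=F, B4=F, B5=F, B6=E, B7=F
test 9 (d=6, p=9) hits B1=T, B3=F, B4=T, B5=T, B6=E, B7=T
test 10 (d=4, p=8) hits B1=T, B3=F, B4=F, B5=T, B6=E, B7=F
together the pool reaches 12 outcomes: B1=T, B1=F, B2=F, B3=F, B4=T, B4=F, B5=T, B5=F, B6=S, B6=E, B7=T, B7=F
no size-1 subset reaches all 12 outcomes (best union: 7/12)
at size 2, {1, 6} reaches all 12 outcomes; every lexicographically earlier size-2 subset fails

Answer: 1, 6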